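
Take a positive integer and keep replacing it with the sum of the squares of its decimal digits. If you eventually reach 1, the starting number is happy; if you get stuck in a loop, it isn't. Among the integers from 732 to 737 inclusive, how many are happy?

732: 732 → 62 → 40 → 16 → 37 → 58 → 89 → 145 → 42 → 20 → 4 → 16  (repeats 16)
733: 733 → 67 → 85 → 89 → 145 → 42 → 20 → 4 → 16 → 37 → 58 → 89  (repeats 89)
734: 734 → 74 → 65 → 61 → 37 → 58 → 89 → 145 → 42 → 20 → 4 → 16 → 37  (repeats 37)
735: 735 → 83 → 73 → 58 → 89 → 145 → 42 → 20 → 4 → 16 → 37 → 58  (repeats 58)
736: 736 → 94 → 97 → 130 → 10 → 1  (reaches 1)
737: 737 → 107 → 50 → 25 → 29 → 85 → 89 → 145 → 42 → 20 → 4 → 16 → 37 → 58 → 89  (repeats 89)
happy: 736

1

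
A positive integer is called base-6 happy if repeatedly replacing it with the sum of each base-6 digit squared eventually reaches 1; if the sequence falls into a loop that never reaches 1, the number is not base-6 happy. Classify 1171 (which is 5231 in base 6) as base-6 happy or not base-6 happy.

not base-6 happy

1171 = (5,2,3,1)_6 → 5² + 2² + 3² + 1² = 39
39 = (1,0,3)_6 → 1² + 0² + 3² = 10
10 = (1,4)_6 → 1² + 4² = 17
17 = (2,5)_6 → 2² + 5² = 29
29 = (4,5)_6 → 4² + 5² = 41
41 = (1,0,5)_6 → 1² + 0² + 5² = 26
26 = (4,2)_6 → 4² + 2² = 20
20 = (3,2)_6 → 3² + 2² = 13
13 = (2,1)_6 → 2² + 1² = 5
5 = (5)_6 → 5² = 25
25 = (4,1)_6 → 4² + 1² = 17  — 17 already seen; the sequence cycles without reaching 1.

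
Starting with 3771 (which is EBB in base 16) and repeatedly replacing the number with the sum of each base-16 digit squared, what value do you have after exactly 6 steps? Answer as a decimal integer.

149

3771 = (14,11,11)_16 → 438
438 = (1,11,6)_16 → 158
158 = (9,14)_16 → 277
277 = (1,1,5)_16 → 27
27 = (1,11)_16 → 122
122 = (7,10)_16 → 149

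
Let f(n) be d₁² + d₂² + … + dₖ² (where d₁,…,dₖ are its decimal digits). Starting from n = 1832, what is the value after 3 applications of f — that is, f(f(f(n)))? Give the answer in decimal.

1832 → 78
78 → 113
113 → 11

11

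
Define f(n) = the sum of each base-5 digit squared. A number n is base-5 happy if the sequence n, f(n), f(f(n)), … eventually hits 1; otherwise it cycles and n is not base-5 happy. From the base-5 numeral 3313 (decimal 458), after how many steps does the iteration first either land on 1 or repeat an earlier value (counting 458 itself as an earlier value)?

5

458 = (3,3,1,3)_5 → 3² + 3² + 1² + 3² = 9 + 9 + 1 + 9 = 28
28 = (1,0,3)_5 → 1² + 0² + 3² = 1 + 0 + 9 = 10
10 = (2,0)_5 → 2² + 0² = 4 + 0 = 4
4 = (4)_5 → 4² = 16
16 = (3,1)_5 → 3² + 1² = 9 + 1 = 10  — 10 repeats.
That took 5 steps.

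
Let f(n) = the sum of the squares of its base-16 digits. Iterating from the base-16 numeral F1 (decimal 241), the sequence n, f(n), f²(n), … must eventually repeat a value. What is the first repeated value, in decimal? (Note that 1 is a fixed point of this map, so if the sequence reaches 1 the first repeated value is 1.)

169

241 = (15,1)_16 → 15² + 1² = 225 + 1 = 226
226 = (14,2)_16 → 14² + 2² = 196 + 4 = 200
200 = (12,8)_16 → 12² + 8² = 144 + 64 = 208
208 = (13,0)_16 → 13² + 0² = 169 + 0 = 169
169 = (10,9)_16 → 10² + 9² = 100 + 81 = 181
181 = (11,5)_16 → 11² + 5² = 121 + 25 = 146
146 = (9,2)_16 → 9² + 2² = 81 + 4 = 85
85 = (5,5)_16 → 5² + 5² = 25 + 25 = 50
50 = (3,2)_16 → 3² + 2² = 9 + 4 = 13
13 = (13)_16 → 13² = 169  — 169 already appeared earlier.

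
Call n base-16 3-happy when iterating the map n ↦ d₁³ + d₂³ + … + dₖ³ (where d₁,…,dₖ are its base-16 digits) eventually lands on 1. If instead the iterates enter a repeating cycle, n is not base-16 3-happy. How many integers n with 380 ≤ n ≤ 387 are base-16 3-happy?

1

380: 380 → 2072 → 1025 → 65 → 65  — not base-16 3-happy
381: 381 → 2541 → 5670 → 441 → 2061 → 2709 → 1854 → 3114 → 2736 → 2331 → 2061  — not base-16 3-happy
382: 382 → 3088 → 1729 → 1945 → 1801 → 1072 → 91 → 1456 → 1456  — not base-16 3-happy
383: 383 → 3719 → 3599 → 6119 → 3431 → 2756 → 2792 → 4256 → 1001 → 3500 → 4925 → 2252 → 3968 → 3887 → 6758 → 1433 → 1583 → 3599  — not base-16 3-happy
384: 384 → 513 → 9 → 729 → 2934 → 1890 → 567 → 378 → 1344 → 189 → 3528 → 4437 → 252 → 5103 → 6147 → 540 → 1737 → 2673 → 1344  — not base-16 3-happy
385: 385 → 514 → 16 → 1  — base-16 3-happy
386: 386 → 521 → 737 → 2753 → 2729 → 2729  — not base-16 3-happy
387: 387 → 540 → 1737 → 2673 → 1344 → 189 → 3528 → 4437 → 252 → 5103 → 6147 → 540  — not base-16 3-happy
base-16 3-happy: 385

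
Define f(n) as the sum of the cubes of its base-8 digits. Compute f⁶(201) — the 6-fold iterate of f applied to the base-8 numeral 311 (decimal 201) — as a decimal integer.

201 = (3,1,1)_8 → 29
29 = (3,5)_8 → 152
152 = (2,3,0)_8 → 35
35 = (4,3)_8 → 91
91 = (1,3,3)_8 → 55
55 = (6,7)_8 → 559

559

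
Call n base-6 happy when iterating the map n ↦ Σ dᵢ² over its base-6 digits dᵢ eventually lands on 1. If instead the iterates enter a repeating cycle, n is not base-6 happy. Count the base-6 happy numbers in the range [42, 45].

42: 42 → 2 → 4 → 16 → 20 → 13 → 5 → 25 → 17 → 29 → 41 → 26 → 20  (repeats 20)
43: 43 → 3 → 9 → 10 → 17 → 29 → 41 → 26 → 20 → 13 → 5 → 25 → 17  (repeats 17)
44: 44 → 6 → 1  (reaches 1)
45: 45 → 11 → 26 → 20 → 13 → 5 → 25 → 17 → 29 → 41 → 26  (repeats 26)
base-6 happy: 44

1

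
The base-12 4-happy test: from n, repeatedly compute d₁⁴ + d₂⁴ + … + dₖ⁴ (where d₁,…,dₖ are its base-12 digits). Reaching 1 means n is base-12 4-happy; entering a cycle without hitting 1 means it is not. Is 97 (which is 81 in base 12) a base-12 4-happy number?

not base-12 4-happy

97 = (8,1)_12 → 8⁴ + 1⁴ = 4097
4097 = (2,4,5,5)_12 → 2⁴ + 4⁴ + 5⁴ + 5⁴ = 1522
1522 = (10,6,10)_12 → 10⁴ + 6⁴ + 10⁴ = 21296
21296 = (1,0,3,10,8)_12 → 1⁴ + 0⁴ + 3⁴ + 10⁴ + 8⁴ = 14178
14178 = (8,2,5,6)_12 → 8⁴ + 2⁴ + 5⁴ + 6⁴ = 6033
6033 = (3,5,10,9)_12 → 3⁴ + 5⁴ + 10⁴ + 9⁴ = 17267
17267 = (9,11,10,11)_12 → 9⁴ + 11⁴ + 10⁴ + 11⁴ = 45843
45843 = (2,2,6,4,3)_12 → 2⁴ + 2⁴ + 6⁴ + 4⁴ + 3⁴ = 1665
1665 = (11,6,9)_12 → 11⁴ + 6⁴ + 9⁴ = 22498
22498 = (1,1,0,2,10)_12 → 1⁴ + 1⁴ + 0⁴ + 2⁴ + 10⁴ = 10018
10018 = (5,9,6,10)_12 → 5⁴ + 9⁴ + 6⁴ + 10⁴ = 18482
18482 = (10,8,4,2)_12 → 10⁴ + 8⁴ + 4⁴ + 2⁴ = 14368
14368 = (8,3,9,4)_12 → 8⁴ + 3⁴ + 9⁴ + 4⁴ = 10994
10994 = (6,4,4,2)_12 → 6⁴ + 4⁴ + 4⁴ + 2⁴ = 1824
1824 = (1,0,8,0)_12 → 1⁴ + 0⁴ + 8⁴ + 0⁴ = 4097  — 4097 already seen; the sequence cycles without reaching 1.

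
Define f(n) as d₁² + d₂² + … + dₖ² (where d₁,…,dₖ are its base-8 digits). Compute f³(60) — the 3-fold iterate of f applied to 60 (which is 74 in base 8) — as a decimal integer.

4

60 = (7,4)_8 → 7² + 4² = 65
65 = (1,0,1)_8 → 1² + 0² + 1² = 2
2 = (2)_8 → 2² = 4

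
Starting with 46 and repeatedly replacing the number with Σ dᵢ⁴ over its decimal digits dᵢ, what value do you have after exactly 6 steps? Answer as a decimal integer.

46 → 4⁴ + 6⁴ = 256 + 1296 = 1552
1552 → 1⁴ + 5⁴ + 5⁴ + 2⁴ = 1 + 625 + 625 + 16 = 1267
1267 → 1⁴ + 2⁴ + 6⁴ + 7⁴ = 1 + 16 + 1296 + 2401 = 3714
3714 → 3⁴ + 7⁴ + 1⁴ + 4⁴ = 81 + 2401 + 1 + 256 = 2739
2739 → 2⁴ + 7⁴ + 3⁴ + 9⁴ = 16 + 2401 + 81 + 6561 = 9059
9059 → 9⁴ + 0⁴ + 5⁴ + 9⁴ = 6561 + 0 + 625 + 6561 = 13747

13747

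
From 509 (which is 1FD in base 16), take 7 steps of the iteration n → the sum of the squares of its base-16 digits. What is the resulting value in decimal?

169

509 = (1,15,13)_16 → 1² + 15² + 13² = 1 + 225 + 169 = 395
395 = (1,8,11)_16 → 1² + 8² + 11² = 1 + 64 + 121 = 186
186 = (11,10)_16 → 11² + 10² = 121 + 100 = 221
221 = (13,13)_16 → 13² + 13² = 169 + 169 = 338
338 = (1,5,2)_16 → 1² + 5² + 2² = 1 + 25 + 4 = 30
30 = (1,14)_16 → 1² + 14² = 1 + 196 = 197
197 = (12,5)_16 → 12² + 5² = 144 + 25 = 169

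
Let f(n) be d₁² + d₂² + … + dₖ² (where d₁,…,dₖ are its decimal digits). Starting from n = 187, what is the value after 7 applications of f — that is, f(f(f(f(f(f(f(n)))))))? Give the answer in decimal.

89

187 → 1² + 8² + 7² = 114
114 → 1² + 1² + 4² = 18
18 → 1² + 8² = 65
65 → 6² + 5² = 61
61 → 6² + 1² = 37
37 → 3² + 7² = 58
58 → 5² + 8² = 89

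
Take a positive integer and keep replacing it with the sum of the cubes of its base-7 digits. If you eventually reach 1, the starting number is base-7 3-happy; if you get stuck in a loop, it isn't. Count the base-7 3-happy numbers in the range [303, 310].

303: 303 → 225 → 129 → 99 → 9 → 9  — not base-7 3-happy
304: 304 → 244 → 496 → 244  — not base-7 3-happy
305: 305 → 281 → 251 → 341 → 557 → 137 → 197 → 65 → 17 → 35 → 125 → 251  — not base-7 3-happy
306: 306 → 342 → 648 → 282 → 258 → 342  — not base-7 3-happy
307: 307 → 433 → 343 → 1  — base-7 3-happy
308: 308 → 224 → 128 → 80 → 92 → 218 → 92  — not base-7 3-happy
309: 309 → 225 → 129 → 99 → 9 → 9  — not base-7 3-happy
310: 310 → 232 → 190 → 244 → 496 → 244  — not base-7 3-happy
base-7 3-happy: 307

1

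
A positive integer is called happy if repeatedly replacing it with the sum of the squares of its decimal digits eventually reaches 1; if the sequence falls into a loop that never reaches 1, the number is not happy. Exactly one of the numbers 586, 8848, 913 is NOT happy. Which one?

586: 586 → 125 → 30 → 9 → 81 → 65 → 61 → 37 → 58 → 89 → 145 → 42 → 20 → 4 → 16 → 37  — repeats 37 (not happy)
8848: 8848 → 208 → 68 → 100 → 1  — reaches 1 (happy)
913: 913 → 91 → 82 → 68 → 100 → 1  — reaches 1 (happy)

586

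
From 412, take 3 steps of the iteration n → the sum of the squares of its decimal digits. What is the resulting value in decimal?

25

412 → 4² + 1² + 2² = 16 + 1 + 4 = 21
21 → 2² + 1² = 4 + 1 = 5
5 → 5² = 25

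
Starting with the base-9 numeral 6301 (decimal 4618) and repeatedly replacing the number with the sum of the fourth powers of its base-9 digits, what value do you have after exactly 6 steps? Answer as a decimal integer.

290

4618 = (6,3,0,1)_9 → 6⁴ + 3⁴ + 0⁴ + 1⁴ = 1296 + 81 + 0 + 1 = 1378
1378 = (1,8,0,1)_9 → 1⁴ + 8⁴ + 0⁴ + 1⁴ = 1 + 4096 + 0 + 1 = 4098
4098 = (5,5,5,3)_9 → 5⁴ + 5⁴ + 5⁴ + 3⁴ = 625 + 625 + 625 + 81 = 1956
1956 = (2,6,1,3)_9 → 2⁴ + 6⁴ + 1⁴ + 3⁴ = 16 + 1296 + 1 + 81 = 1394
1394 = (1,8,1,8)_9 → 1⁴ + 8⁴ + 1⁴ + 8⁴ = 1 + 4096 + 1 + 4096 = 8194
8194 = (1,2,2,1,4)_9 → 1⁴ + 2⁴ + 2⁴ + 1⁴ + 4⁴ = 1 + 16 + 16 + 1 + 256 = 290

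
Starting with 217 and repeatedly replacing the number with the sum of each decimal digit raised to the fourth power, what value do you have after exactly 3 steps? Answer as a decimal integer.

217 → 2418
2418 → 4369
4369 → 8194

8194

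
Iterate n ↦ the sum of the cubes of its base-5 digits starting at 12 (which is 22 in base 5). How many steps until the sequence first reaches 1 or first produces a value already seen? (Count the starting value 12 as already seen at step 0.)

12 = (2,2)_5 → 2³ + 2³ = 16
16 = (3,1)_5 → 3³ + 1³ = 28
28 = (1,0,3)_5 → 1³ + 0³ + 3³ = 28  — 28 repeats.
That took 3 steps.

3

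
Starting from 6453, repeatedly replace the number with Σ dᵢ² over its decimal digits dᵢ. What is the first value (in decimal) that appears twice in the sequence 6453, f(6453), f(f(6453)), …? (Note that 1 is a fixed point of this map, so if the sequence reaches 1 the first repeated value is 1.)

6453 → 6² + 4² + 5² + 3² = 36 + 16 + 25 + 9 = 86
86 → 8² + 6² = 64 + 36 = 100
100 → 1² + 0² + 0² = 1 + 0 + 0 = 1  — reached the fixed point 1.
1 → 1, so 1 is the first repeated value.

1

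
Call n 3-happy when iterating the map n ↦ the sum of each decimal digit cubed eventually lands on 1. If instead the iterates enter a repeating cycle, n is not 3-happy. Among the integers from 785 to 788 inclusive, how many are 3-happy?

1

785: 785 → 980 → 1241 → 74 → 407 → 407  (repeats 407)
786: 786 → 1071 → 345 → 216 → 225 → 141 → 66 → 432 → 99 → 1458 → 702 → 351 → 153 → 153  (repeats 153)
787: 787 → 1198 → 1243 → 100 → 1  (reaches 1)
788: 788 → 1367 → 587 → 980 → 1241 → 74 → 407 → 407  (repeats 407)
3-happy: 787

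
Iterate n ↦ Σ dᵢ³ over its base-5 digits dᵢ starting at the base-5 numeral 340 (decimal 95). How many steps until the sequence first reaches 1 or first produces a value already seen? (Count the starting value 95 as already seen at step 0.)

95 = (3,4,0)_5 → 3³ + 4³ + 0³ = 91
91 = (3,3,1)_5 → 3³ + 3³ + 1³ = 55
55 = (2,1,0)_5 → 2³ + 1³ + 0³ = 9
9 = (1,4)_5 → 1³ + 4³ = 65
65 = (2,3,0)_5 → 2³ + 3³ + 0³ = 35
35 = (1,2,0)_5 → 1³ + 2³ + 0³ = 9  — 9 repeats.
That took 6 steps.

6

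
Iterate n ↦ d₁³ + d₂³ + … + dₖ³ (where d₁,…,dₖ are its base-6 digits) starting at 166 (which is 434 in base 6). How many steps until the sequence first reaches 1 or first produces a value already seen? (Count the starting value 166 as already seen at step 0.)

3

166 = (4,3,4)_6 → 155
155 = (4,1,5)_6 → 190
190 = (5,1,4)_6 → 190  — 190 repeats.
That took 3 steps.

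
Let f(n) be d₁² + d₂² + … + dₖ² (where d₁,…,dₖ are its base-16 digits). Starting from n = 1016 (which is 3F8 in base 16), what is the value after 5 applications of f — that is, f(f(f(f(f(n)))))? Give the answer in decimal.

1016 = (3,15,8)_16 → 3² + 15² + 8² = 9 + 225 + 64 = 298
298 = (1,2,10)_16 → 1² + 2² + 10² = 1 + 4 + 100 = 105
105 = (6,9)_16 → 6² + 9² = 36 + 81 = 117
117 = (7,5)_16 → 7² + 5² = 49 + 25 = 74
74 = (4,10)_16 → 4² + 10² = 16 + 100 = 116

116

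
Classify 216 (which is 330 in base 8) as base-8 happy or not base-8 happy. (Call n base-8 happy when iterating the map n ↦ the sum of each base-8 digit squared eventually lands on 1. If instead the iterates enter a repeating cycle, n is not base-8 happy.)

base-8 happy

216 = (3,3,0)_8 → 3² + 3² + 0² = 9 + 9 + 0 = 18
18 = (2,2)_8 → 2² + 2² = 4 + 4 = 8
8 = (1,0)_8 → 1² + 0² = 1 + 0 = 1  — reached 1.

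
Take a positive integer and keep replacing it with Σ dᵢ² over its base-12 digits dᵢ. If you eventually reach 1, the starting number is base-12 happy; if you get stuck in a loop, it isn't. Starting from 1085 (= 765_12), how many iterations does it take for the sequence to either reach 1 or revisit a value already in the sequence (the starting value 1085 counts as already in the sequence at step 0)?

1085 = (7,6,5)_12 → 7² + 6² + 5² = 49 + 36 + 25 = 110
110 = (9,2)_12 → 9² + 2² = 81 + 4 = 85
85 = (7,1)_12 → 7² + 1² = 49 + 1 = 50
50 = (4,2)_12 → 4² + 2² = 16 + 4 = 20
20 = (1,8)_12 → 1² + 8² = 1 + 64 = 65
65 = (5,5)_12 → 5² + 5² = 25 + 25 = 50  — 50 repeats.
That took 6 steps.

6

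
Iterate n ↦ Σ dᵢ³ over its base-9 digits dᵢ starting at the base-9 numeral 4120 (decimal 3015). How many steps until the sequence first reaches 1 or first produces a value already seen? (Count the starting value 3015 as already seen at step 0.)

5

3015 = (4,1,2,0)_9 → 73
73 = (8,1)_9 → 513
513 = (6,3,0)_9 → 243
243 = (3,0,0)_9 → 27
27 = (3,0)_9 → 27  — 27 repeats.
That took 5 steps.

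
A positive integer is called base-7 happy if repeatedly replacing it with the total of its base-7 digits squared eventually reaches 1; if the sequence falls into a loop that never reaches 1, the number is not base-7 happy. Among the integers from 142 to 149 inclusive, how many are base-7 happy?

1

142: 142 → 44 → 40 → 50 → 2 → 4 → 16 → 8 → 2  (repeats 2)
143: 143 → 49 → 1  (reaches 1)
144: 144 → 56 → 2 → 4 → 16 → 8 → 2  (repeats 2)
145: 145 → 65 → 9 → 5 → 25 → 25  (repeats 25)
146: 146 → 76 → 46 → 52 → 10 → 10  (repeats 10)
147: 147 → 9 → 5 → 25 → 25  (repeats 25)
148: 148 → 10 → 10  (repeats 10)
149: 149 → 13 → 37 → 29 → 17 → 13  (repeats 13)
base-7 happy: 143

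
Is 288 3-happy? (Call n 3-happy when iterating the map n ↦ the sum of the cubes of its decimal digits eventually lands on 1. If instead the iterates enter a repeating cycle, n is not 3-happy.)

288 → 2³ + 8³ + 8³ = 1032
1032 → 1³ + 0³ + 3³ + 2³ = 36
36 → 3³ + 6³ = 243
243 → 2³ + 4³ + 3³ = 99
99 → 9³ + 9³ = 1458
1458 → 1³ + 4³ + 5³ + 8³ = 702
702 → 7³ + 0³ + 2³ = 351
351 → 3³ + 5³ + 1³ = 153
153 → 1³ + 5³ + 3³ = 153  — 153 already seen; the sequence cycles without reaching 1.

not 3-happy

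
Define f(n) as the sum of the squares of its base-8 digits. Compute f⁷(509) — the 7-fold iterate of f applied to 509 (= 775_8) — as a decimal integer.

509 = (7,7,5)_8 → 7² + 7² + 5² = 49 + 49 + 25 = 123
123 = (1,7,3)_8 → 1² + 7² + 3² = 1 + 49 + 9 = 59
59 = (7,3)_8 → 7² + 3² = 49 + 9 = 58
58 = (7,2)_8 → 7² + 2² = 49 + 4 = 53
53 = (6,5)_8 → 6² + 5² = 36 + 25 = 61
61 = (7,5)_8 → 7² + 5² = 49 + 25 = 74
74 = (1,1,2)_8 → 1² + 1² + 2² = 1 + 1 + 4 = 6

6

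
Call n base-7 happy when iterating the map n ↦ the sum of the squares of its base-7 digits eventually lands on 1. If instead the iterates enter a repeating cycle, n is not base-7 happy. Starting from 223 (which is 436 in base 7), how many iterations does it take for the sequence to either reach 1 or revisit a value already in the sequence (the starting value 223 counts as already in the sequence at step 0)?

4

223 = (4,3,6)_7 → 4² + 3² + 6² = 16 + 9 + 36 = 61
61 = (1,1,5)_7 → 1² + 1² + 5² = 1 + 1 + 25 = 27
27 = (3,6)_7 → 3² + 6² = 9 + 36 = 45
45 = (6,3)_7 → 6² + 3² = 36 + 9 = 45  — 45 repeats.
That took 4 steps.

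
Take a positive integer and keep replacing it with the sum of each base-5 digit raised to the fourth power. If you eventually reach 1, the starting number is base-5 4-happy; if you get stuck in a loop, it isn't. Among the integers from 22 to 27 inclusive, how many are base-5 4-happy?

22: 22 → 272 → 288 → 114 → 528 → 338 → 194 → 354 → 528  — not base-5 4-happy
23: 23 → 337 → 129 → 257 → 33 → 83 → 163 → 99 → 593 → 499 → 849 → 595 → 593  — not base-5 4-happy
24: 24 → 512 → 288 → 114 → 528 → 338 → 194 → 354 → 528  — not base-5 4-happy
25: 25 → 1  — base-5 4-happy
26: 26 → 2 → 16 → 82 → 98 → 418 → 244 → 594 → 674 → 514 → 528 → 338 → 194 → 354 → 528  — not base-5 4-happy
27: 27 → 17 → 97 → 353 → 353  — not base-5 4-happy
base-5 4-happy: 25

1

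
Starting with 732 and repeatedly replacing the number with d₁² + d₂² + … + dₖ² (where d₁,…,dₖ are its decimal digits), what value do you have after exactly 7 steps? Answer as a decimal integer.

732 → 7² + 3² + 2² = 62
62 → 6² + 2² = 40
40 → 4² + 0² = 16
16 → 1² + 6² = 37
37 → 3² + 7² = 58
58 → 5² + 8² = 89
89 → 8² + 9² = 145

145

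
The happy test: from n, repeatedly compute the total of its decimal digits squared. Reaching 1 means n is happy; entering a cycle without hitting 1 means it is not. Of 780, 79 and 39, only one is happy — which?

79

780: 780 → 113 → 11 → 2 → 4 → 16 → 37 → 58 → 89 → 145 → 42 → 20 → 4  — repeats 4 (not happy)
79: 79 → 130 → 10 → 1  — reaches 1 (happy)
39: 39 → 90 → 81 → 65 → 61 → 37 → 58 → 89 → 145 → 42 → 20 → 4 → 16 → 37  — repeats 37 (not happy)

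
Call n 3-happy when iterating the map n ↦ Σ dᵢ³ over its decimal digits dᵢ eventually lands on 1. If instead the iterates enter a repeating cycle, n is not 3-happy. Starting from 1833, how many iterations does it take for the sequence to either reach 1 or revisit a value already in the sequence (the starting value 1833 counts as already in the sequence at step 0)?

7

1833 → 1³ + 8³ + 3³ + 3³ = 1 + 512 + 27 + 27 = 567
567 → 5³ + 6³ + 7³ = 125 + 216 + 343 = 684
684 → 6³ + 8³ + 4³ = 216 + 512 + 64 = 792
792 → 7³ + 9³ + 2³ = 343 + 729 + 8 = 1080
1080 → 1³ + 0³ + 8³ + 0³ = 1 + 0 + 512 + 0 = 513
513 → 5³ + 1³ + 3³ = 125 + 1 + 27 = 153
153 → 1³ + 5³ + 3³ = 1 + 125 + 27 = 153  — 153 repeats.
That took 7 steps.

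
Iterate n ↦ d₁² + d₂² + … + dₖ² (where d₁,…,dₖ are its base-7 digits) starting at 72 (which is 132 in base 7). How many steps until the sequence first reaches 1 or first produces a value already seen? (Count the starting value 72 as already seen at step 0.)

6

72 = (1,3,2)_7 → 1² + 3² + 2² = 1 + 9 + 4 = 14
14 = (2,0)_7 → 2² + 0² = 4 + 0 = 4
4 = (4)_7 → 4² = 16
16 = (2,2)_7 → 2² + 2² = 4 + 4 = 8
8 = (1,1)_7 → 1² + 1² = 1 + 1 = 2
2 = (2)_7 → 2² = 4  — 4 repeats.
That took 6 steps.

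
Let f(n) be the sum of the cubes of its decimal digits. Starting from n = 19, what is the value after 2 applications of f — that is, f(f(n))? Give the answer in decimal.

19 → 1³ + 9³ = 1 + 729 = 730
730 → 7³ + 3³ + 0³ = 343 + 27 + 0 = 370

370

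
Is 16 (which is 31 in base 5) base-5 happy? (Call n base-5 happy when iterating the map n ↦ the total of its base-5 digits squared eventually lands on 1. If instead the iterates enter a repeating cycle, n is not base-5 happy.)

not base-5 happy

16 = (3,1)_5 → 3² + 1² = 9 + 1 = 10
10 = (2,0)_5 → 2² + 0² = 4 + 0 = 4
4 = (4)_5 → 4² = 16  — 16 already seen; the sequence cycles without reaching 1.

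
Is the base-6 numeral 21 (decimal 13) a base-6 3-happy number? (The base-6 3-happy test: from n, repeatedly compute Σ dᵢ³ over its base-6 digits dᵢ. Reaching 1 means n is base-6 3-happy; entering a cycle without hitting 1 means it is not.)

13 = (2,1)_6 → 2³ + 1³ = 8 + 1 = 9
9 = (1,3)_6 → 1³ + 3³ = 1 + 27 = 28
28 = (4,4)_6 → 4³ + 4³ = 64 + 64 = 128
128 = (3,3,2)_6 → 3³ + 3³ + 2³ = 27 + 27 + 8 = 62
62 = (1,4,2)_6 → 1³ + 4³ + 2³ = 1 + 64 + 8 = 73
73 = (2,0,1)_6 → 2³ + 0³ + 1³ = 8 + 0 + 1 = 9  — 9 already seen; the sequence cycles without reaching 1.

not base-6 3-happy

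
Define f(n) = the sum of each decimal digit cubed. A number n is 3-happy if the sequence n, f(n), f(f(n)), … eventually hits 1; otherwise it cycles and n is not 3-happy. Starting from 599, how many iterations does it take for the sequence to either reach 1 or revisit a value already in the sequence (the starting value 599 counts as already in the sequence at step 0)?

12

599 → 1583
1583 → 665
665 → 557
557 → 593
593 → 881
881 → 1025
1025 → 134
134 → 92
92 → 737
737 → 713
713 → 371
371 → 371  — 371 repeats.
That took 12 steps.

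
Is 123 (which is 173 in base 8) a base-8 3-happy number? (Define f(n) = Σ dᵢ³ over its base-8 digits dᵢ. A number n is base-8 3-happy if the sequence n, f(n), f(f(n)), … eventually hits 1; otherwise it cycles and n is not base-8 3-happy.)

123 = (1,7,3)_8 → 1³ + 7³ + 3³ = 1 + 343 + 27 = 371
371 = (5,6,3)_8 → 5³ + 6³ + 3³ = 125 + 216 + 27 = 368
368 = (5,6,0)_8 → 5³ + 6³ + 0³ = 125 + 216 + 0 = 341
341 = (5,2,5)_8 → 5³ + 2³ + 5³ = 125 + 8 + 125 = 258
258 = (4,0,2)_8 → 4³ + 0³ + 2³ = 64 + 0 + 8 = 72
72 = (1,1,0)_8 → 1³ + 1³ + 0³ = 1 + 1 + 0 = 2
2 = (2)_8 → 2³ = 8
8 = (1,0)_8 → 1³ + 0³ = 1 + 0 = 1  — reached 1.

base-8 3-happy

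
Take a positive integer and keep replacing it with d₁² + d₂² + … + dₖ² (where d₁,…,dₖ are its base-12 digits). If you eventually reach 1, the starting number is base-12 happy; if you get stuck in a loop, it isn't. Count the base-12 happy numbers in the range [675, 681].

1

675: 675 → 89 → 74 → 40 → 25 → 5 → 25  (repeats 25)
676: 676 → 96 → 64 → 41 → 34 → 104 → 128 → 164 → 66 → 61 → 26 → 8 → 64  (repeats 64)
677: 677 → 105 → 145 → 2 → 4 → 16 → 17 → 26 → 8 → 64 → 41 → 34 → 104 → 128 → 164 → 66 → 61 → 26  (repeats 26)
678: 678 → 116 → 145 → 2 → 4 → 16 → 17 → 26 → 8 → 64 → 41 → 34 → 104 → 128 → 164 → 66 → 61 → 26  (repeats 26)
679: 679 → 129 → 181 → 11 → 121 → 101 → 89 → 74 → 40 → 25 → 5 → 25  (repeats 25)
680: 680 → 144 → 1  (reaches 1)
681: 681 → 161 → 27 → 13 → 2 → 4 → 16 → 17 → 26 → 8 → 64 → 41 → 34 → 104 → 128 → 164 → 66 → 61 → 26  (repeats 26)
base-12 happy: 680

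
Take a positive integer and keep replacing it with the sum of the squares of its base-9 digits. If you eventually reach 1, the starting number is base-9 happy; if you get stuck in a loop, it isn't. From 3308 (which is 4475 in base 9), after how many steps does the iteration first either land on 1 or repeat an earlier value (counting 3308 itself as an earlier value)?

3308 = (4,4,7,5)_9 → 4² + 4² + 7² + 5² = 16 + 16 + 49 + 25 = 106
106 = (1,2,7)_9 → 1² + 2² + 7² = 1 + 4 + 49 = 54
54 = (6,0)_9 → 6² + 0² = 36 + 0 = 36
36 = (4,0)_9 → 4² + 0² = 16 + 0 = 16
16 = (1,7)_9 → 1² + 7² = 1 + 49 = 50
50 = (5,5)_9 → 5² + 5² = 25 + 25 = 50  — 50 repeats.
That took 6 steps.

6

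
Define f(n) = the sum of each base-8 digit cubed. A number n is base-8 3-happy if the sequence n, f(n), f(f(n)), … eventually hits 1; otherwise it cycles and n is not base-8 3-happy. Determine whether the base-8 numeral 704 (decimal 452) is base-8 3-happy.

452 = (7,0,4)_8 → 407
407 = (6,2,7)_8 → 567
567 = (1,0,6,7)_8 → 560
560 = (1,0,6,0)_8 → 217
217 = (3,3,1)_8 → 55
55 = (6,7)_8 → 559
559 = (1,0,5,7)_8 → 469
469 = (7,2,5)_8 → 476
476 = (7,3,4)_8 → 434
434 = (6,6,2)_8 → 440
440 = (6,7,0)_8 → 559  — 559 already seen; the sequence cycles without reaching 1.

not base-8 3-happy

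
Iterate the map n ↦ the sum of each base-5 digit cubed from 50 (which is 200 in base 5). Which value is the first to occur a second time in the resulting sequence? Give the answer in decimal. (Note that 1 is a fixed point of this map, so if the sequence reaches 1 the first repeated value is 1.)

28

50 = (2,0,0)_5 → 2³ + 0³ + 0³ = 8 + 0 + 0 = 8
8 = (1,3)_5 → 1³ + 3³ = 1 + 27 = 28
28 = (1,0,3)_5 → 1³ + 0³ + 3³ = 1 + 0 + 27 = 28  — 28 already appeared earlier.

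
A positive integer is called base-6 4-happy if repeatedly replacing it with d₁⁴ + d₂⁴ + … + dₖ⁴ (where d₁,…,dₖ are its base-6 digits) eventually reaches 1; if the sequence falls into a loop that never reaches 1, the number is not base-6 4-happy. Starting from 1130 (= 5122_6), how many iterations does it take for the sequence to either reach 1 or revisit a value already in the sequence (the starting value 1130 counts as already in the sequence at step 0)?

1130 = (5,1,2,2)_6 → 5⁴ + 1⁴ + 2⁴ + 2⁴ = 625 + 1 + 16 + 16 = 658
658 = (3,0,1,4)_6 → 3⁴ + 0⁴ + 1⁴ + 4⁴ = 81 + 0 + 1 + 256 = 338
338 = (1,3,2,2)_6 → 1⁴ + 3⁴ + 2⁴ + 2⁴ = 1 + 81 + 16 + 16 = 114
114 = (3,1,0)_6 → 3⁴ + 1⁴ + 0⁴ = 81 + 1 + 0 = 82
82 = (2,1,4)_6 → 2⁴ + 1⁴ + 4⁴ = 16 + 1 + 256 = 273
273 = (1,1,3,3)_6 → 1⁴ + 1⁴ + 3⁴ + 3⁴ = 1 + 1 + 81 + 81 = 164
164 = (4,3,2)_6 → 4⁴ + 3⁴ + 2⁴ = 256 + 81 + 16 = 353
353 = (1,3,4,5)_6 → 1⁴ + 3⁴ + 4⁴ + 5⁴ = 1 + 81 + 256 + 625 = 963
963 = (4,2,4,3)_6 → 4⁴ + 2⁴ + 4⁴ + 3⁴ = 256 + 16 + 256 + 81 = 609
609 = (2,4,5,3)_6 → 2⁴ + 4⁴ + 5⁴ + 3⁴ = 16 + 256 + 625 + 81 = 978
978 = (4,3,1,0)_6 → 4⁴ + 3⁴ + 1⁴ + 0⁴ = 256 + 81 + 1 + 0 = 338  — 338 repeats.
That took 11 steps.

11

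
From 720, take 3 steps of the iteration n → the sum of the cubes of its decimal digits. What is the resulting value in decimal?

720 → 7³ + 2³ + 0³ = 351
351 → 3³ + 5³ + 1³ = 153
153 → 1³ + 5³ + 3³ = 153

153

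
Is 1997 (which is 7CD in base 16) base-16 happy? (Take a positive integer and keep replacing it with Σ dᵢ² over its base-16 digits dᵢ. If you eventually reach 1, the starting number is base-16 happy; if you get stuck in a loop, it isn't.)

1997 = (7,12,13)_16 → 7² + 12² + 13² = 362
362 = (1,6,10)_16 → 1² + 6² + 10² = 137
137 = (8,9)_16 → 8² + 9² = 145
145 = (9,1)_16 → 9² + 1² = 82
82 = (5,2)_16 → 5² + 2² = 29
29 = (1,13)_16 → 1² + 13² = 170
170 = (10,10)_16 → 10² + 10² = 200
200 = (12,8)_16 → 12² + 8² = 208
208 = (13,0)_16 → 13² + 0² = 169
169 = (10,9)_16 → 10² + 9² = 181
181 = (11,5)_16 → 11² + 5² = 146
146 = (9,2)_16 → 9² + 2² = 85
85 = (5,5)_16 → 5² + 5² = 50
50 = (3,2)_16 → 3² + 2² = 13
13 = (13)_16 → 13² = 169  — 169 already seen; the sequence cycles without reaching 1.

not base-16 happy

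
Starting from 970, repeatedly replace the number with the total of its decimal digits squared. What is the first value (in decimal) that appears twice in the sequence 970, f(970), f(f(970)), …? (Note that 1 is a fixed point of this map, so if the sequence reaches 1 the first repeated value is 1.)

970 → 9² + 7² + 0² = 130
130 → 1² + 3² + 0² = 10
10 → 1² + 0² = 1  — reached the fixed point 1.
1 → 1, so 1 is the first repeated value.

1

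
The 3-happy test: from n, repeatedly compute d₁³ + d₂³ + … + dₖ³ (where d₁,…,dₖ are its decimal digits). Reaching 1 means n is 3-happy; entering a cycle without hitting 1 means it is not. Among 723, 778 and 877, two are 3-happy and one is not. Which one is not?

723: 723 → 378 → 882 → 1032 → 36 → 243 → 99 → 1458 → 702 → 351 → 153 → 153  — repeats 153 (not 3-happy)
778: 778 → 1198 → 1243 → 100 → 1  — reaches 1 (3-happy)
877: 877 → 1198 → 1243 → 100 → 1  — reaches 1 (3-happy)

723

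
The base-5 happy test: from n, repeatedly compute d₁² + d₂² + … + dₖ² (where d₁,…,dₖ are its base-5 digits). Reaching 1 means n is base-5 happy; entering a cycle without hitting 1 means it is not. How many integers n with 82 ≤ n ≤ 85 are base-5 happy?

1

82: 82 → 14 → 20 → 16 → 10 → 4 → 16  (repeats 16)
83: 83 → 19 → 25 → 1  (reaches 1)
84: 84 → 26 → 2 → 4 → 16 → 10 → 4  (repeats 4)
85: 85 → 13 → 13  (repeats 13)
base-5 happy: 83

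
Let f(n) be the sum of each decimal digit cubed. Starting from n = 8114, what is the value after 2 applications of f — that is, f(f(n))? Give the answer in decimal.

980

8114 → 578
578 → 980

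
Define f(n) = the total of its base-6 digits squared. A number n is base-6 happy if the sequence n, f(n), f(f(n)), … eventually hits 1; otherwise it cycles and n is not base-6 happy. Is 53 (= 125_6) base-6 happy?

53 = (1,2,5)_6 → 30
30 = (5,0)_6 → 25
25 = (4,1)_6 → 17
17 = (2,5)_6 → 29
29 = (4,5)_6 → 41
41 = (1,0,5)_6 → 26
26 = (4,2)_6 → 20
20 = (3,2)_6 → 13
13 = (2,1)_6 → 5
5 = (5)_6 → 25  — 25 already seen; the sequence cycles without reaching 1.

not base-6 happy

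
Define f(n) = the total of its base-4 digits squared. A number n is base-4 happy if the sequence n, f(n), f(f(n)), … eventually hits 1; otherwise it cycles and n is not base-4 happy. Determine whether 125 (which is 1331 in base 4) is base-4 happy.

125 = (1,3,3,1)_4 → 1² + 3² + 3² + 1² = 1 + 9 + 9 + 1 = 20
20 = (1,1,0)_4 → 1² + 1² + 0² = 1 + 1 + 0 = 2
2 = (2)_4 → 2² = 4
4 = (1,0)_4 → 1² + 0² = 1 + 0 = 1  — reached 1.

base-4 happy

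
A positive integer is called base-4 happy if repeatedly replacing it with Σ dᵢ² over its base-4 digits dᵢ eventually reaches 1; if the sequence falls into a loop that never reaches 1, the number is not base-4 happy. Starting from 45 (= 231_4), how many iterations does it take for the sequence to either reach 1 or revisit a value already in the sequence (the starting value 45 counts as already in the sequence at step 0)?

6

45 = (2,3,1)_4 → 14
14 = (3,2)_4 → 13
13 = (3,1)_4 → 10
10 = (2,2)_4 → 8
8 = (2,0)_4 → 4
4 = (1,0)_4 → 1  — reached 1.
That took 6 steps.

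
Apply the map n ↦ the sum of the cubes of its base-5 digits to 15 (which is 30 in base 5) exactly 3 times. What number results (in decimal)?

15 = (3,0)_5 → 3³ + 0³ = 27
27 = (1,0,2)_5 → 1³ + 0³ + 2³ = 9
9 = (1,4)_5 → 1³ + 4³ = 65

65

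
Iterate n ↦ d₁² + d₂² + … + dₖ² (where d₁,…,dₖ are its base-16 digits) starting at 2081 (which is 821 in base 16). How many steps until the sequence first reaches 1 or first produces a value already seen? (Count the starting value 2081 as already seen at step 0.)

2081 = (8,2,1)_16 → 8² + 2² + 1² = 69
69 = (4,5)_16 → 4² + 5² = 41
41 = (2,9)_16 → 2² + 9² = 85
85 = (5,5)_16 → 5² + 5² = 50
50 = (3,2)_16 → 3² + 2² = 13
13 = (13)_16 → 13² = 169
169 = (10,9)_16 → 10² + 9² = 181
181 = (11,5)_16 → 11² + 5² = 146
146 = (9,2)_16 → 9² + 2² = 85  — 85 repeats.
That took 9 steps.

9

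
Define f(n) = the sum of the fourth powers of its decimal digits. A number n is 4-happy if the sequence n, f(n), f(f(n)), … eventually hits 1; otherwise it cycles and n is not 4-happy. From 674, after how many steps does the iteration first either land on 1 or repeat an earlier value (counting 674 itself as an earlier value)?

14

674 → 6⁴ + 7⁴ + 4⁴ = 1296 + 2401 + 256 = 3953
3953 → 3⁴ + 9⁴ + 5⁴ + 3⁴ = 81 + 6561 + 625 + 81 = 7348
7348 → 7⁴ + 3⁴ + 4⁴ + 8⁴ = 2401 + 81 + 256 + 4096 = 6834
6834 → 6⁴ + 8⁴ + 3⁴ + 4⁴ = 1296 + 4096 + 81 + 256 = 5729
5729 → 5⁴ + 7⁴ + 2⁴ + 9⁴ = 625 + 2401 + 16 + 6561 = 9603
9603 → 9⁴ + 6⁴ + 0⁴ + 3⁴ = 6561 + 1296 + 0 + 81 = 7938
7938 → 7⁴ + 9⁴ + 3⁴ + 8⁴ = 2401 + 6561 + 81 + 4096 = 13139
13139 → 1⁴ + 3⁴ + 1⁴ + 3⁴ + 9⁴ = 1 + 81 + 1 + 81 + 6561 = 6725
6725 → 6⁴ + 7⁴ + 2⁴ + 5⁴ = 1296 + 2401 + 16 + 625 = 4338
4338 → 4⁴ + 3⁴ + 3⁴ + 8⁴ = 256 + 81 + 81 + 4096 = 4514
4514 → 4⁴ + 5⁴ + 1⁴ + 4⁴ = 256 + 625 + 1 + 256 = 1138
1138 → 1⁴ + 1⁴ + 3⁴ + 8⁴ = 1 + 1 + 81 + 4096 = 4179
4179 → 4⁴ + 1⁴ + 7⁴ + 9⁴ = 256 + 1 + 2401 + 6561 = 9219
9219 → 9⁴ + 2⁴ + 1⁴ + 9⁴ = 6561 + 16 + 1 + 6561 = 13139  — 13139 repeats.
That took 14 steps.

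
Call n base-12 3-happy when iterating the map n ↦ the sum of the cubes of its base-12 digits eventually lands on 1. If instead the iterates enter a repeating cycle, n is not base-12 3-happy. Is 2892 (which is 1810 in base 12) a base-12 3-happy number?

not base-12 3-happy

2892 = (1,8,1,0)_12 → 1³ + 8³ + 1³ + 0³ = 1 + 512 + 1 + 0 = 514
514 = (3,6,10)_12 → 3³ + 6³ + 10³ = 27 + 216 + 1000 = 1243
1243 = (8,7,7)_12 → 8³ + 7³ + 7³ = 512 + 343 + 343 = 1198
1198 = (8,3,10)_12 → 8³ + 3³ + 10³ = 512 + 27 + 1000 = 1539
1539 = (10,8,3)_12 → 10³ + 8³ + 3³ = 1000 + 512 + 27 = 1539  — 1539 already seen; the sequence cycles without reaching 1.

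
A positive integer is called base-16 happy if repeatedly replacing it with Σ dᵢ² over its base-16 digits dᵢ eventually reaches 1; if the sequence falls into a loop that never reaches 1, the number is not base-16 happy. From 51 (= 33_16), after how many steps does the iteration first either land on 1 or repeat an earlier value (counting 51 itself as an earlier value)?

15

51 = (3,3)_16 → 3² + 3² = 18
18 = (1,2)_16 → 1² + 2² = 5
5 = (5)_16 → 5² = 25
25 = (1,9)_16 → 1² + 9² = 82
82 = (5,2)_16 → 5² + 2² = 29
29 = (1,13)_16 → 1² + 13² = 170
170 = (10,10)_16 → 10² + 10² = 200
200 = (12,8)_16 → 12² + 8² = 208
208 = (13,0)_16 → 13² + 0² = 169
169 = (10,9)_16 → 10² + 9² = 181
181 = (11,5)_16 → 11² + 5² = 146
146 = (9,2)_16 → 9² + 2² = 85
85 = (5,5)_16 → 5² + 5² = 50
50 = (3,2)_16 → 3² + 2² = 13
13 = (13)_16 → 13² = 169  — 169 repeats.
That took 15 steps.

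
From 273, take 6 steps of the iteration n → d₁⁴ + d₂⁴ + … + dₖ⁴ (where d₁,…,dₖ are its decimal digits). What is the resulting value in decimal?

273 → 2⁴ + 7⁴ + 3⁴ = 16 + 2401 + 81 = 2498
2498 → 2⁴ + 4⁴ + 9⁴ + 8⁴ = 16 + 256 + 6561 + 4096 = 10929
10929 → 1⁴ + 0⁴ + 9⁴ + 2⁴ + 9⁴ = 1 + 0 + 6561 + 16 + 6561 = 13139
13139 → 1⁴ + 3⁴ + 1⁴ + 3⁴ + 9⁴ = 1 + 81 + 1 + 81 + 6561 = 6725
6725 → 6⁴ + 7⁴ + 2⁴ + 5⁴ = 1296 + 2401 + 16 + 625 = 4338
4338 → 4⁴ + 3⁴ + 3⁴ + 8⁴ = 256 + 81 + 81 + 4096 = 4514

4514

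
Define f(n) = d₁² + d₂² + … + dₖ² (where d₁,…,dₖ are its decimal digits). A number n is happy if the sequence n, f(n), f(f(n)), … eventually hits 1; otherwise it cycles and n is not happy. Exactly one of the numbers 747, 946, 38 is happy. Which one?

747: 747 → 114 → 18 → 65 → 61 → 37 → 58 → 89 → 145 → 42 → 20 → 4 → 16 → 37  — repeats 37 (not happy)
946: 946 → 133 → 19 → 82 → 68 → 100 → 1  — reaches 1 (happy)
38: 38 → 73 → 58 → 89 → 145 → 42 → 20 → 4 → 16 → 37 → 58  — repeats 58 (not happy)

946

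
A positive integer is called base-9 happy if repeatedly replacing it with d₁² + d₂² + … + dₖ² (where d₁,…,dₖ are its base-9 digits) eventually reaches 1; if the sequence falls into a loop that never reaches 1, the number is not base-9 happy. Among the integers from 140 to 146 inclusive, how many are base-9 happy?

140: 140 → 62 → 100 → 6 → 36 → 16 → 50 → 50  — not base-9 happy
141: 141 → 73 → 65 → 53 → 89 → 65  — not base-9 happy
142: 142 → 86 → 26 → 68 → 74 → 68  — not base-9 happy
143: 143 → 101 → 9 → 1  — base-9 happy
144: 144 → 50 → 50  — not base-9 happy
145: 145 → 51 → 61 → 85 → 17 → 65 → 53 → 89 → 65  — not base-9 happy
146: 146 → 54 → 36 → 16 → 50 → 50  — not base-9 happy
base-9 happy: 143

1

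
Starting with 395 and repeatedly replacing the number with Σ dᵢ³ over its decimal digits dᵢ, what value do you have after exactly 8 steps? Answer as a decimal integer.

395 → 3³ + 9³ + 5³ = 881
881 → 8³ + 8³ + 1³ = 1025
1025 → 1³ + 0³ + 2³ + 5³ = 134
134 → 1³ + 3³ + 4³ = 92
92 → 9³ + 2³ = 737
737 → 7³ + 3³ + 7³ = 713
713 → 7³ + 1³ + 3³ = 371
371 → 3³ + 7³ + 1³ = 371

371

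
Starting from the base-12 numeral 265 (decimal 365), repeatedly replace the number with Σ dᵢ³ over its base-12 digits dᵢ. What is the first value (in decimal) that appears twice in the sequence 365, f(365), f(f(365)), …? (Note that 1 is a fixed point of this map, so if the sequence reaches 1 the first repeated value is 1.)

1

365 = (2,6,5)_12 → 2³ + 6³ + 5³ = 349
349 = (2,5,1)_12 → 2³ + 5³ + 1³ = 134
134 = (11,2)_12 → 11³ + 2³ = 1339
1339 = (9,3,7)_12 → 9³ + 3³ + 7³ = 1099
1099 = (7,7,7)_12 → 7³ + 7³ + 7³ = 1029
1029 = (7,1,9)_12 → 7³ + 1³ + 9³ = 1073
1073 = (7,5,5)_12 → 7³ + 5³ + 5³ = 593
593 = (4,1,5)_12 → 4³ + 1³ + 5³ = 190
190 = (1,3,10)_12 → 1³ + 3³ + 10³ = 1028
1028 = (7,1,8)_12 → 7³ + 1³ + 8³ = 856
856 = (5,11,4)_12 → 5³ + 11³ + 4³ = 1520
1520 = (10,6,8)_12 → 10³ + 6³ + 8³ = 1728
1728 = (1,0,0,0)_12 → 1³ + 0³ + 0³ + 0³ = 1  — reached the fixed point 1.
1 → 1, so 1 is the first repeated value.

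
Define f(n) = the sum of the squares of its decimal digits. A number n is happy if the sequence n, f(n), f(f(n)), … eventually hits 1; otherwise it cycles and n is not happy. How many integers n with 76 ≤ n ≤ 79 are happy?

76: 76 → 85 → 89 → 145 → 42 → 20 → 4 → 16 → 37 → 58 → 89  (repeats 89)
77: 77 → 98 → 145 → 42 → 20 → 4 → 16 → 37 → 58 → 89 → 145  (repeats 145)
78: 78 → 113 → 11 → 2 → 4 → 16 → 37 → 58 → 89 → 145 → 42 → 20 → 4  (repeats 4)
79: 79 → 130 → 10 → 1  (reaches 1)
happy: 79

1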